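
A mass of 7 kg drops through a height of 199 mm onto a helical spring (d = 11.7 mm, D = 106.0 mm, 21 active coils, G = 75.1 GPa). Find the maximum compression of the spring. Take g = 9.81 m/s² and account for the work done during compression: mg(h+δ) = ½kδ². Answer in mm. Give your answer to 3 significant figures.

72.9 mm

k = Gd⁴/(8D³N_a) = (75.1×10³)(11.7⁴)/(8·106.0³·21) = 7.0333 N/mm
W = mg = 7 × 9.81 = 68.67 N
½kδ² − Wδ − Wh = 0 → δ = (W + √(W² + 2kWh))/k
δ = (68.67 + √(4715.6 + 192224))/7.0333 = (68.67 + 443.78)/7.0333 = 72.861 mm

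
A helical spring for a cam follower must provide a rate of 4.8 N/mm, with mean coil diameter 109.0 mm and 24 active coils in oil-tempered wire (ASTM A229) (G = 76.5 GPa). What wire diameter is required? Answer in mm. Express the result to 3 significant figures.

d = (8D³N_a·k / G)^(1/4) = (8·109.0³·24·4.8 / (76.5×10³))^0.25
  = (15601)^0.25 = 11.1761 mm

11.2 mm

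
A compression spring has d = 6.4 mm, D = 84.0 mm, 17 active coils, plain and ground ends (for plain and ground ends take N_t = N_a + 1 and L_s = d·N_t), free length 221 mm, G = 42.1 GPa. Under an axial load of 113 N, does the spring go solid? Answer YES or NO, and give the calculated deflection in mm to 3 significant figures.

YES, δ = 129 mm

k = Gd⁴/(8D³N_a) = (42.1×10³)(6.4⁴)/(8·84.0³·17) = 0.87624 N/mm
N_t = 18; L_s = 6.4·18 = 115.2 mm; δ_solid = L₀ − L_s = 221 − 115.2 = 105.8 mm
δ = F/k = 113/0.87624 = 128.96 mm
δ ≥ δ_solid → spring goes solid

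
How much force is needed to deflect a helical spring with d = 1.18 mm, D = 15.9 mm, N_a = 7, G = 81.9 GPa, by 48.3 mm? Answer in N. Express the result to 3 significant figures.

34.1 N

k = Gd⁴/(8D³N_a) = (81.9×10³)(1.18⁴)/(8·15.9³·7) = 0.7054 N/mm
F = k·δ = 0.7054 × 48.3 = 34.071 N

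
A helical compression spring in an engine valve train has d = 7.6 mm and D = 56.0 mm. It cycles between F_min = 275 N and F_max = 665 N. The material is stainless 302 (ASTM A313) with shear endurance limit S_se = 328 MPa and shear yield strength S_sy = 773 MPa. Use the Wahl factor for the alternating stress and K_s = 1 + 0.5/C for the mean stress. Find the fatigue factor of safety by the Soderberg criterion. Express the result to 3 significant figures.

2.26

C = D/d = 56.0/7.6 = 7.3684; K_W = (4C−1)/(4C−4)+0.615/C = 1.2012; K_s = 1+0.5/C = 1.0679
F_a = (F_max−F_min)/2 = 195 N; F_m = (F_max+F_min)/2 = 470 N
τ_a = K_W·8F_aD/(πd³) = 1.2012 × 63.346 = 76.094 MPa
τ_m = K_s·8F_mD/(πd³) = 1.0679 × 152.68 = 163.04 MPa
Soderberg: 1/n_f = τ_a/S_se + τ_m/S_sy = 76.094/328 + 163.04/773 = 0.23199 + 0.21092 = 0.44291
n_f = 1/0.44291 = 2.258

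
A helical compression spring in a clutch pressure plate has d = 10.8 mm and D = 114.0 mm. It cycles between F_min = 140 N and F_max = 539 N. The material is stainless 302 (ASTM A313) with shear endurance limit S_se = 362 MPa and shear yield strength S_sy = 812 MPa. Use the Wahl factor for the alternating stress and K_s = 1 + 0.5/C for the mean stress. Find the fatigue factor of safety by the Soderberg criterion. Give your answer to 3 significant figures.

C = D/d = 114.0/10.8 = 10.5556; K_W = (4C−1)/(4C−4)+0.615/C = 1.1368; K_s = 1+0.5/C = 1.0474
F_a = (F_max−F_min)/2 = 199.5 N; F_m = (F_max+F_min)/2 = 339.5 N
τ_a = K_W·8F_aD/(πd³) = 1.1368 × 45.974 = 52.262 MPa
τ_m = K_s·8F_mD/(πd³) = 1.0474 × 78.237 = 81.943 MPa
Soderberg: 1/n_f = τ_a/S_se + τ_m/S_sy = 52.262/362 + 81.943/812 = 0.14437 + 0.10092 = 0.24528
n_f = 1/0.24528 = 4.077

4.08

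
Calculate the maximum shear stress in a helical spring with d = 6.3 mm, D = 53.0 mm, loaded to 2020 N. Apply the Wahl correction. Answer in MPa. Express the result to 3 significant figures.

Spring index C = D/d = 53.0/6.3 = 8.4127
K_W = (4C−1)/(4C−4) + 0.615/C = 32.651/29.651 + 0.0731 = 1.1743
τ₀ = 8FD/(πd³) = 8·2020·53.0/(π·6.3³) = 856480/785.55 = 1090.3 MPa
τ_max = K·τ₀ = 1.1743 × 1090.3 = 1280.3 MPa

1280 MPa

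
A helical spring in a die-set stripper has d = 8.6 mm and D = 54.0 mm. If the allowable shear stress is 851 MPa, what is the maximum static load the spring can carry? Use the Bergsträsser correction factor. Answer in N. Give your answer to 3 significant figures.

3210 N

C = D/d = 54.0/8.6 = 6.2791
K_B = (4C+2)/(4C−3) = 27.116/22.116 = 1.2261
τ_max = K·8FD/(πd³) → F_max = τ_allow·πd³/(8DK)
F_max = 851·π·8.6³/(8·54.0·1.2261) = 1.7005e+06/529.67 = 3210.5 N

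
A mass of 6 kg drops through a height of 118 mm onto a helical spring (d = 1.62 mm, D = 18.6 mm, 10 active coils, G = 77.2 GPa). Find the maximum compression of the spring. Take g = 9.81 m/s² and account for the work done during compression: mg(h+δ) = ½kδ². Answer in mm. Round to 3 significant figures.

k = Gd⁴/(8D³N_a) = (77.2×10³)(1.62⁴)/(8·18.6³·10) = 1.0329 N/mm
W = mg = 6 × 9.81 = 58.86 N
½kδ² − Wδ − Wh = 0 → δ = (W + √(W² + 2kWh))/k
δ = (58.86 + √(3464.5 + 14347.7))/1.0329 = (58.86 + 133.46)/1.0329 = 186.2 mm

186 mm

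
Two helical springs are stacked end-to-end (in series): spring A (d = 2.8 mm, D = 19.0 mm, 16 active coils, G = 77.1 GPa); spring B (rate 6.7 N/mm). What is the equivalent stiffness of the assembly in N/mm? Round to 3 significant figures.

2.99 N/mm

k_A = Gd⁴/(8D³N_a) = (77.1×10³)(2.8⁴)/(8·19.0³·16) = 5.3978 N/mm
Series: 1/k_eq = 1/5.3978 + 1/6.7 = 0.33451; k_eq = 2.9894 N/mm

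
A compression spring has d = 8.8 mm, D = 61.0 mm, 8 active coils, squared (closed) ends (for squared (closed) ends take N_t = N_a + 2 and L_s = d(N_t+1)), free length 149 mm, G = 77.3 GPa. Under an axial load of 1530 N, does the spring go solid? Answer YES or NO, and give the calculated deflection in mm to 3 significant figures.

NO, δ = 47.9 mm

k = Gd⁴/(8D³N_a) = (77.3×10³)(8.8⁴)/(8·61.0³·8) = 31.911 N/mm
N_t = 10; L_s = 8.8·11 = 96.8 mm; δ_solid = L₀ − L_s = 149 − 96.8 = 52.2 mm
δ = F/k = 1530/31.911 = 47.946 mm
δ < δ_solid → spring does not go solid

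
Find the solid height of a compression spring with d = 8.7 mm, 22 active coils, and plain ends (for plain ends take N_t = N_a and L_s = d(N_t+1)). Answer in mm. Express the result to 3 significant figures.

plain ends: N_t = N_a = 22
L_s = d·(N_t+1) = 8.7 × 23 = 200.1 mm

200 mm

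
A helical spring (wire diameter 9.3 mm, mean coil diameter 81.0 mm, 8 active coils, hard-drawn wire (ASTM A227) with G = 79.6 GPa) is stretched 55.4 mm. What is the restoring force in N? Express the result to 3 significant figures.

k = Gd⁴/(8D³N_a) = (79.6×10³)(9.3⁴)/(8·81.0³·8) = 17.507 N/mm
F = k·δ = 17.507 × 55.4 = 969.88 N

970 N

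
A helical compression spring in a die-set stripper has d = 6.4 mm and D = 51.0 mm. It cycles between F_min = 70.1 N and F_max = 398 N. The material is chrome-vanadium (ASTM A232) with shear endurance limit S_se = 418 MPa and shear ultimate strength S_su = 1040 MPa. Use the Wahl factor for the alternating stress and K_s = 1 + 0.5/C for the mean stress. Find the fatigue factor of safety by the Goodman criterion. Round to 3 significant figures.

2.87

C = D/d = 51.0/6.4 = 7.9688; K_W = (4C−1)/(4C−4)+0.615/C = 1.1848; K_s = 1+0.5/C = 1.0627
F_a = (F_max−F_min)/2 = 163.95 N; F_m = (F_max+F_min)/2 = 234.05 N
τ_a = K_W·8F_aD/(πd³) = 1.1848 × 81.224 = 96.234 MPa
τ_m = K_s·8F_mD/(πd³) = 1.0627 × 115.95 = 123.23 MPa
Goodman: 1/n_f = τ_a/S_se + τ_m/S_su = 96.234/418 + 123.23/1040 = 0.23022 + 0.11849 = 0.34871
n_f = 1/0.34871 = 2.868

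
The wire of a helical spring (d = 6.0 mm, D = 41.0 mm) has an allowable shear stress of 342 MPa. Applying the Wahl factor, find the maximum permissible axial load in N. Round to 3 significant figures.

581 N

C = D/d = 41.0/6.0 = 6.8333
K_W = (4C−1)/(4C−4) + 0.615/C = 26.333/23.333 + 0.0900 = 1.2186
τ_max = K·8FD/(πd³) → F_max = τ_allow·πd³/(8DK)
F_max = 342·π·6.0³/(8·41.0·1.2186) = 2.3208e+05/399.69 = 580.64 N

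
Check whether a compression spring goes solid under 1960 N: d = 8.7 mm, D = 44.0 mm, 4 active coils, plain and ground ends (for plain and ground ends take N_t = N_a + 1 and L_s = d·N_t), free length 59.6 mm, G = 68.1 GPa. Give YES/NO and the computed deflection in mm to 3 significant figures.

NO, δ = 13.7 mm

k = Gd⁴/(8D³N_a) = (68.1×10³)(8.7⁴)/(8·44.0³·4) = 143.13 N/mm
N_t = 5; L_s = 8.7·5 = 43.5 mm; δ_solid = L₀ − L_s = 59.6 − 43.5 = 16.1 mm
δ = F/k = 1960/143.13 = 13.694 mm
δ < δ_solid → spring does not go solid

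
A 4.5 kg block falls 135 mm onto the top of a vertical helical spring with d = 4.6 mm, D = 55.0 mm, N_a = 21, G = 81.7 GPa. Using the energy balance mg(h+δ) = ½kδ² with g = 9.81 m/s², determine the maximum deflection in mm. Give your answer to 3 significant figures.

135 mm

k = Gd⁴/(8D³N_a) = (81.7×10³)(4.6⁴)/(8·55.0³·21) = 1.3087 N/mm
W = mg = 4.5 × 9.81 = 44.145 N
½kδ² − Wδ − Wh = 0 → δ = (W + √(W² + 2kWh))/k
δ = (44.145 + √(1948.8 + 15599.2))/1.3087 = (44.145 + 132.47)/1.3087 = 134.95 mm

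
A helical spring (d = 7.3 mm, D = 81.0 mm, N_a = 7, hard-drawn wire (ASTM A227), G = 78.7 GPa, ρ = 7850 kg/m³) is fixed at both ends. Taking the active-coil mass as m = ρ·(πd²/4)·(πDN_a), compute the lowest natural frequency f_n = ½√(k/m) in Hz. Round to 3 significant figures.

56.6 Hz

k = Gd⁴/(8D³N_a) = (78.7×10³)(7.3⁴)/(8·81.0³·7) = 7.5097 N/mm = 7509.7 N/m
Wire length L = πDN_a = π·81.0·7 = 1781.3 mm
m = ρ·(πd²/4)·L = 7850 × 41.854×10⁻⁶ m² × 1.7813 m = 0.58525 kg
f_n = ½√(k/m) = 0.5·√(7509.7/0.58525) = 0.5·√(12832) = 56.639 Hz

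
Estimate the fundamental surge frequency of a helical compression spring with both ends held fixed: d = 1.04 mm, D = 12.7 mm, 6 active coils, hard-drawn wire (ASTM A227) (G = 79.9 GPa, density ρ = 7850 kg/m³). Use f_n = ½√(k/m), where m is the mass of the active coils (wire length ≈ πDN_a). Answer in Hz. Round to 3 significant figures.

k = Gd⁴/(8D³N_a) = (79.9×10³)(1.04⁴)/(8·12.7³·6) = 0.95067 N/mm = 950.67 N/m
Wire length L = πDN_a = π·12.7·6 = 239.39 mm
m = ρ·(πd²/4)·L = 7850 × 0.84949×10⁻⁶ m² × 0.23939 m = 0.0015964 kg
f_n = ½√(k/m) = 0.5·√(950.67/0.0015964) = 0.5·√(5.9552e+05) = 385.85 Hz

386 Hz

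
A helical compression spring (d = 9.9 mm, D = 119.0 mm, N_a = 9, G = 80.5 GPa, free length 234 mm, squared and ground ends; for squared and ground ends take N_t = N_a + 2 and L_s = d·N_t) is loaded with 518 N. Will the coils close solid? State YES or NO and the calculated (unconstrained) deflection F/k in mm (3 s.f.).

NO, δ = 81.3 mm

k = Gd⁴/(8D³N_a) = (80.5×10³)(9.9⁴)/(8·119.0³·9) = 6.3733 N/mm
N_t = 11; L_s = 9.9·11 = 108.9 mm; δ_solid = L₀ − L_s = 234 − 108.9 = 125.1 mm
δ = F/k = 518/6.3733 = 81.277 mm
δ < δ_solid → spring does not go solid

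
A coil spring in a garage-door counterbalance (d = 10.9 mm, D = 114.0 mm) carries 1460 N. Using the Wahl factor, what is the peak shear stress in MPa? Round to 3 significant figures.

Spring index C = D/d = 114.0/10.9 = 10.4587
K_W = (4C−1)/(4C−4) + 0.615/C = 40.835/37.835 + 0.0588 = 1.1381
τ₀ = 8FD/(πd³) = 8·1460·114.0/(π·10.9³) = 1.33152e+06/4068.5 = 327.28 MPa
τ_max = K·τ₀ = 1.1381 × 327.28 = 372.47 MPa

372 MPa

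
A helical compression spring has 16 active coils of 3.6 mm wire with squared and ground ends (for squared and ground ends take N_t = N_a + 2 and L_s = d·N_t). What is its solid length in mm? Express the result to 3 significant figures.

64.8 mm

squared and ground ends: N_t = N_a + 2 = 16 + 2 = 18
L_s = d·N_t = 3.6 × 18 = 64.8 mm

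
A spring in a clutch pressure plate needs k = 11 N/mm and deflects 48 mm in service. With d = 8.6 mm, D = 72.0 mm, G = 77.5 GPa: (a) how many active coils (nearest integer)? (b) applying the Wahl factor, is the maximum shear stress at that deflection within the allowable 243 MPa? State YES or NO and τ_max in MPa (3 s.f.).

(a) 13 coils; (b) YES, τ_max = 178 MPa

N_a = Gd⁴/(8D³k) = (77.5×10³)(8.6⁴)/(8·72.0³·11) = 12.91 → N_a = 13
Actual rate k = Gd⁴/(8D³·13) = 10.921 N/mm
Working load F = kδ = 10.921·48 = 524.21 N
C = 72.0/8.6 = 8.3721; K_W = (4C−1)/(4C−4)+0.615/C = 1.1752
τ_max = K_W·8FD/(πd³) = 1.1752·151.11 = 177.58 MPa
τ_max ≤ 243 MPa → acceptable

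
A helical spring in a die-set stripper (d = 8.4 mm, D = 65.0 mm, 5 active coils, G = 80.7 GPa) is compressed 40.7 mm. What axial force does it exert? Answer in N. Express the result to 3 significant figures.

k = Gd⁴/(8D³N_a) = (80.7×10³)(8.4⁴)/(8·65.0³·5) = 36.576 N/mm
F = k·δ = 36.576 × 40.7 = 1488.6 N

1490 N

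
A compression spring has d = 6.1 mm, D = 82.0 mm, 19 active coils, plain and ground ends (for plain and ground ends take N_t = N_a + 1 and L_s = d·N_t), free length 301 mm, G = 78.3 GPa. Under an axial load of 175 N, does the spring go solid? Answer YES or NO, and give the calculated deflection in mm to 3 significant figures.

NO, δ = 135 mm

k = Gd⁴/(8D³N_a) = (78.3×10³)(6.1⁴)/(8·82.0³·19) = 1.2936 N/mm
N_t = 20; L_s = 6.1·20 = 122 mm; δ_solid = L₀ − L_s = 301 − 122 = 179 mm
δ = F/k = 175/1.2936 = 135.28 mm
δ < δ_solid → spring does not go solid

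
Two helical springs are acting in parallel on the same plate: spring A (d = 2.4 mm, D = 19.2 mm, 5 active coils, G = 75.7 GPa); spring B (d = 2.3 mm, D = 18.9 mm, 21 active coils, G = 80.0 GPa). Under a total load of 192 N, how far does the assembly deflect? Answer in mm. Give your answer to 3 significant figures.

k_A = Gd⁴/(8D³N_a) = (75.7×10³)(2.4⁴)/(8·19.2³·5) = 8.8711 N/mm
k_B = Gd⁴/(8D³N_a) = (80.0×10³)(2.3⁴)/(8·18.9³·21) = 1.9738 N/mm
Parallel: k_eq = 8.8711 + 1.9738 = 10.845 N/mm
δ = F/k_eq = 192/10.845 = 17.704 mm

17.7 mm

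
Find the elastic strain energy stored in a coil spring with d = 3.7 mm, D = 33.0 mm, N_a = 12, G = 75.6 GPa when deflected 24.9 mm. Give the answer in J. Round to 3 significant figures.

1.27 J

k = Gd⁴/(8D³N_a) = (75.6×10³)(3.7⁴)/(8·33.0³·12) = 4.1069 N/mm
U = ½kδ² = 0.5 × 4.1069 × 24.9² = 1273.2 N·mm = 1.2732 J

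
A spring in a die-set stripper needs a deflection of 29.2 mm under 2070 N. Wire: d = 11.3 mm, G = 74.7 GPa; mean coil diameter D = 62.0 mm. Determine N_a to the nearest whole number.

Required rate k = F/δ = 2070/29.2 = 70.89 N/mm
N_a = Gd⁴/(8D³k) = (74.7×10³ × 11.3⁴)/(8 × 62.0³ × 70.89)
    = 1.21796e+09 / 1.35161e+08 = 9.011 → 9 coils

9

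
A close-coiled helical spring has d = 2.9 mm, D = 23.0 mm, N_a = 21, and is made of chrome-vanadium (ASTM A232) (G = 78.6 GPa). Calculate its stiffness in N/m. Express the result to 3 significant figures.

k = Gd⁴/(8D³N_a) = (78.6×10³ × 2.9⁴) / (8 × 23.0³ × 21)
  = 5.55923e+06 / 2.04406e+06 = 2.7197 N/mm = 2719.7 N/m

2720 N/m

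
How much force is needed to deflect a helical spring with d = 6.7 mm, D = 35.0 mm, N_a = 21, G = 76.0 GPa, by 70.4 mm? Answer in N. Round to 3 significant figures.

1500 N

k = Gd⁴/(8D³N_a) = (76.0×10³)(6.7⁴)/(8·35.0³·21) = 21.262 N/mm
F = k·δ = 21.262 × 70.4 = 1496.8 N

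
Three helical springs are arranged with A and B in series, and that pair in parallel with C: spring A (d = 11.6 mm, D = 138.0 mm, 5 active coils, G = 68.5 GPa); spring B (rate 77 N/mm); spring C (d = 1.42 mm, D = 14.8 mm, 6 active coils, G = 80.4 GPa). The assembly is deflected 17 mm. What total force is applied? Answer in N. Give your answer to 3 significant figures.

210 N

k_A = Gd⁴/(8D³N_a) = (68.5×10³)(11.6⁴)/(8·138.0³·5) = 11.798 N/mm
k_C = Gd⁴/(8D³N_a) = (80.4×10³)(1.42⁴)/(8·14.8³·6) = 2.1008 N/mm
Springs A,B series: k_AB = 1/(1/11.798+1/77) = 10.231 N/mm; parallel with C: k_eq = 10.231+2.1008 = 12.332 N/mm
F = k_eq·δ = 12.332·17 = 209.64 N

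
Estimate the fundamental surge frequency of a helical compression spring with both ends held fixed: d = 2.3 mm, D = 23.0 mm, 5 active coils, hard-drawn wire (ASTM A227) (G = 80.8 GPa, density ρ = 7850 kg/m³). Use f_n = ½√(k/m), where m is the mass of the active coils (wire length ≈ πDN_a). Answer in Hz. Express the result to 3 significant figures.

314 Hz

k = Gd⁴/(8D³N_a) = (80.8×10³)(2.3⁴)/(8·23.0³·5) = 4.646 N/mm = 4646 N/m
Wire length L = πDN_a = π·23.0·5 = 361.28 mm
m = ρ·(πd²/4)·L = 7850 × 4.1548×10⁻⁶ m² × 0.36128 m = 0.011783 kg
f_n = ½√(k/m) = 0.5·√(4646/0.011783) = 0.5·√(3.9429e+05) = 313.96 Hz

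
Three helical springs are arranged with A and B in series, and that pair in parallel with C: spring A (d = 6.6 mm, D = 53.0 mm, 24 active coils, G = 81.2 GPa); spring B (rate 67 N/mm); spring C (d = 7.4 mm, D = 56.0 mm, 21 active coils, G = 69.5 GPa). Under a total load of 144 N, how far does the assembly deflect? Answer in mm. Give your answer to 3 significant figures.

k_A = Gd⁴/(8D³N_a) = (81.2×10³)(6.6⁴)/(8·53.0³·24) = 5.3902 N/mm
k_C = Gd⁴/(8D³N_a) = (69.5×10³)(7.4⁴)/(8·56.0³·21) = 7.0638 N/mm
Springs A,B series: k_AB = 1/(1/5.3902+1/67) = 4.9888 N/mm; parallel with C: k_eq = 4.9888+7.0638 = 12.053 N/mm
δ = F/k_eq = 144/12.053 = 11.948 mm

11.9 mm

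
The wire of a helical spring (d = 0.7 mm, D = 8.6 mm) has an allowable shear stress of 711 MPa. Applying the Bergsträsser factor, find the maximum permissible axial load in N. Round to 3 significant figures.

C = D/d = 8.6/0.7 = 12.2857
K_B = (4C+2)/(4C−3) = 51.143/46.143 = 1.1084
τ_max = K·8FD/(πd³) → F_max = τ_allow·πd³/(8DK)
F_max = 711·π·0.7³/(8·8.6·1.1084) = 766.15/76.255 = 10.047 N

10.0 N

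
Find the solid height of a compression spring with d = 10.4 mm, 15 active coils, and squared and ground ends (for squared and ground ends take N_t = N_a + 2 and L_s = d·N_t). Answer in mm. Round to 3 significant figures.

177 mm

squared and ground ends: N_t = N_a + 2 = 15 + 2 = 17
L_s = d·N_t = 10.4 × 17 = 176.8 mm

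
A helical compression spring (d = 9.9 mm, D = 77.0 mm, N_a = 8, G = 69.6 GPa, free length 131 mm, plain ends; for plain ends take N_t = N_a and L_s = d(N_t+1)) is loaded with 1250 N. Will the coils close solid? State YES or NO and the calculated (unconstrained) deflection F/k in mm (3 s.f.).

YES, δ = 54.6 mm

k = Gd⁴/(8D³N_a) = (69.6×10³)(9.9⁴)/(8·77.0³·8) = 22.882 N/mm
N_t = 8; L_s = 9.9·9 = 89.1 mm; δ_solid = L₀ − L_s = 131 − 89.1 = 41.9 mm
δ = F/k = 1250/22.882 = 54.628 mm
δ ≥ δ_solid → spring goes solid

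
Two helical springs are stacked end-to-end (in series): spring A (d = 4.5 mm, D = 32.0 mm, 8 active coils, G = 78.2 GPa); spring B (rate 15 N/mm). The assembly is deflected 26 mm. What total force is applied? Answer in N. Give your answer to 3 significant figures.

197 N

k_A = Gd⁴/(8D³N_a) = (78.2×10³)(4.5⁴)/(8·32.0³·8) = 15.291 N/mm
Series: 1/k_eq = 1/15.291 + 1/15 = 0.13207; k_eq = 7.572 N/mm
F = k_eq·δ = 7.572·26 = 196.87 N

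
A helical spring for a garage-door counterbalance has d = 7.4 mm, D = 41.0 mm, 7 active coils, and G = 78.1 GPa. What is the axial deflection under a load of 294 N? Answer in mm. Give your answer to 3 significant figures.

4.85 mm

k = Gd⁴/(8D³N_a) = (78.1×10³)(7.4⁴)/(8·41.0³·7) = 60.679 N/mm
δ = F/k = 294 / 60.679 = 4.8452 mm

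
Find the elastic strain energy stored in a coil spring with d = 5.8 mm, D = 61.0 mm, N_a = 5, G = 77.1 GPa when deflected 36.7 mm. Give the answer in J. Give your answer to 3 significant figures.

6.47 J

k = Gd⁴/(8D³N_a) = (77.1×10³)(5.8⁴)/(8·61.0³·5) = 9.6099 N/mm
U = ½kδ² = 0.5 × 9.6099 × 36.7² = 6471.7 N·mm = 6.4717 J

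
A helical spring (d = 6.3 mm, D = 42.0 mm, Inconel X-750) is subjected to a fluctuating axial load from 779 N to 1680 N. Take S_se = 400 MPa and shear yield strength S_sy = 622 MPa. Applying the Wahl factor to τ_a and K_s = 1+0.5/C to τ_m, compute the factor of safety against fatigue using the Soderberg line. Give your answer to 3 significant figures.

0.667

C = D/d = 42.0/6.3 = 6.6667; K_W = (4C−1)/(4C−4)+0.615/C = 1.2246; K_s = 1+0.5/C = 1.0750
F_a = (F_max−F_min)/2 = 450.5 N; F_m = (F_max+F_min)/2 = 1229.5 N
τ_a = K_W·8F_aD/(πd³) = 1.2246 × 192.69 = 235.97 MPa
τ_m = K_s·8F_mD/(πd³) = 1.0750 × 525.89 = 565.33 MPa
Soderberg: 1/n_f = τ_a/S_se + τ_m/S_sy = 235.97/400 + 565.33/622 = 0.58993 + 0.90890 = 1.4988
n_f = 1/1.4988 = 0.6672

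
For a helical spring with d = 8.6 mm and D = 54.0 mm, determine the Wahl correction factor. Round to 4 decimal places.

1.2400

C = D/d = 54.0/8.6 = 6.2791
K_W = (4C−1)/(4C−4) + 0.615/C = 24.116/21.116 + 0.0979 = 1.2400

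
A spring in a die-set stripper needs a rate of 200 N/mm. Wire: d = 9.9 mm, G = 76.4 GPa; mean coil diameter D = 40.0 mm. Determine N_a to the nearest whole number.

7

N_a = Gd⁴/(8D³k) = (76.4×10³ × 9.9⁴)/(8 × 40.0³ × 200)
    = 7.33895e+08 / 1.024e+08 = 7.167 → 7 coils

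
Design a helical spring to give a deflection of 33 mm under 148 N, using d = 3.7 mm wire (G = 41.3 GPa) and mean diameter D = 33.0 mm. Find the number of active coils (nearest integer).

6

Required rate k = F/δ = 148/33 = 4.4848 N/mm
N_a = Gd⁴/(8D³k) = (41.3×10³ × 3.7⁴)/(8 × 33.0³ × 4.4848)
    = 7.74028e+06 / 1.28938e+06 = 6.003 → 6 coils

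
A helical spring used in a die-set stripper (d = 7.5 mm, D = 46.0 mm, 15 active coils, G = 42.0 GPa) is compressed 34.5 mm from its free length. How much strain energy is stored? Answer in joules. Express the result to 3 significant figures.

6.77 J

k = Gd⁴/(8D³N_a) = (42.0×10³)(7.5⁴)/(8·46.0³·15) = 11.377 N/mm
U = ½kδ² = 0.5 × 11.377 × 34.5² = 6770.9 N·mm = 6.7709 J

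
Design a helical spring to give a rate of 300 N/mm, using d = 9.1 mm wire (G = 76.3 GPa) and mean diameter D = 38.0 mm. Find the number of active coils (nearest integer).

N_a = Gd⁴/(8D³k) = (76.3×10³ × 9.1⁴)/(8 × 38.0³ × 300)
    = 5.23227e+08 / 1.31693e+08 = 3.973 → 4 coils

4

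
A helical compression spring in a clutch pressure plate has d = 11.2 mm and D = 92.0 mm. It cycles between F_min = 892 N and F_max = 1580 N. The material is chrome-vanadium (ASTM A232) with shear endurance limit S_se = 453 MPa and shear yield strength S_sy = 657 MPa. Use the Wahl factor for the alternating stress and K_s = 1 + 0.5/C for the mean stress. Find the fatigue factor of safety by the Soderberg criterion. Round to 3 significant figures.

2.07

C = D/d = 92.0/11.2 = 8.2143; K_W = (4C−1)/(4C−4)+0.615/C = 1.1788; K_s = 1+0.5/C = 1.0609
F_a = (F_max−F_min)/2 = 344 N; F_m = (F_max+F_min)/2 = 1236 N
τ_a = K_W·8F_aD/(πd³) = 1.1788 × 57.363 = 67.621 MPa
τ_m = K_s·8F_mD/(πd³) = 1.0609 × 206.11 = 218.65 MPa
Soderberg: 1/n_f = τ_a/S_se + τ_m/S_sy = 67.621/453 + 218.65/657 = 0.14927 + 0.33280 = 0.48208
n_f = 1/0.48208 = 2.074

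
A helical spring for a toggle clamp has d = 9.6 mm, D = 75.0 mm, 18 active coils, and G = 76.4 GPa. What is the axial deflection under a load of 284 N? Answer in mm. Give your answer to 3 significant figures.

k = Gd⁴/(8D³N_a) = (76.4×10³)(9.6⁴)/(8·75.0³·18) = 10.681 N/mm
δ = F/k = 284 / 10.681 = 26.588 mm

26.6 mm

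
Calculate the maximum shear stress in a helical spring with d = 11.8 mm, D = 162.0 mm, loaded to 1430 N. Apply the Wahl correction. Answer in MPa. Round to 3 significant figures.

Spring index C = D/d = 162.0/11.8 = 13.7288
K_W = (4C−1)/(4C−4) + 0.615/C = 53.915/50.915 + 0.0448 = 1.1037
τ₀ = 8FD/(πd³) = 8·1430·162.0/(π·11.8³) = 1.85328e+06/5161.7 = 359.04 MPa
τ_max = K·τ₀ = 1.1037 × 359.04 = 396.28 MPa

396 MPa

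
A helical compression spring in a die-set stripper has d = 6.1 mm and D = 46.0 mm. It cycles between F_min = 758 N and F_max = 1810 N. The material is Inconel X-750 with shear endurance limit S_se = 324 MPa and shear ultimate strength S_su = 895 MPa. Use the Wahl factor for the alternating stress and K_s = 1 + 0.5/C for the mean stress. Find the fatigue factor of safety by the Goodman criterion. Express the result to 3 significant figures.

C = D/d = 46.0/6.1 = 7.5410; K_W = (4C−1)/(4C−4)+0.615/C = 1.1962; K_s = 1+0.5/C = 1.0663
F_a = (F_max−F_min)/2 = 526 N; F_m = (F_max+F_min)/2 = 1284 N
τ_a = K_W·8F_aD/(πd³) = 1.1962 × 271.45 = 324.72 MPa
τ_m = K_s·8F_mD/(πd³) = 1.0663 × 662.63 = 706.57 MPa
Goodman: 1/n_f = τ_a/S_se + τ_m/S_su = 324.72/324 + 706.57/895 = 1.00221 + 0.78946 = 1.7917
n_f = 1/1.7917 = 0.5581

0.558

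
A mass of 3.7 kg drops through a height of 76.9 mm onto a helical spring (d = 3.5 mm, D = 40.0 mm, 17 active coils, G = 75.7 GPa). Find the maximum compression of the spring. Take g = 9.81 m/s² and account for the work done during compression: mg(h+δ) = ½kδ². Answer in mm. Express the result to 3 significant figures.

98.9 mm

k = Gd⁴/(8D³N_a) = (75.7×10³)(3.5⁴)/(8·40.0³·17) = 1.3051 N/mm
W = mg = 3.7 × 9.81 = 36.297 N
½kδ² − Wδ − Wh = 0 → δ = (W + √(W² + 2kWh))/k
δ = (36.297 + √(1317.5 + 7285.78))/1.3051 = (36.297 + 92.754)/1.3051 = 98.881 mm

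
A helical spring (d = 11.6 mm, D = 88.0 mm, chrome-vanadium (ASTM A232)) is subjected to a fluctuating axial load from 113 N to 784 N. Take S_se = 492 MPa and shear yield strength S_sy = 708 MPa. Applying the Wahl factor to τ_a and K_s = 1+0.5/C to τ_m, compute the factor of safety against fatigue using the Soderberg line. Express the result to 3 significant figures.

4.67

C = D/d = 88.0/11.6 = 7.5862; K_W = (4C−1)/(4C−4)+0.615/C = 1.1949; K_s = 1+0.5/C = 1.0659
F_a = (F_max−F_min)/2 = 335.5 N; F_m = (F_max+F_min)/2 = 448.5 N
τ_a = K_W·8F_aD/(πd³) = 1.1949 × 48.166 = 57.556 MPa
τ_m = K_s·8F_mD/(πd³) = 1.0659 × 64.389 = 68.633 MPa
Soderberg: 1/n_f = τ_a/S_se + τ_m/S_sy = 57.556/492 + 68.633/708 = 0.11698 + 0.09694 = 0.21392
n_f = 1/0.21392 = 4.675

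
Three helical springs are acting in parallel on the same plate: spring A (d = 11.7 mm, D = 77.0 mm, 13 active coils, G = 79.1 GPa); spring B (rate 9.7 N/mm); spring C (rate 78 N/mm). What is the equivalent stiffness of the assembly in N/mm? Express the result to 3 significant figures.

119 N/mm

k_A = Gd⁴/(8D³N_a) = (79.1×10³)(11.7⁴)/(8·77.0³·13) = 31.219 N/mm
Parallel: k_eq = 31.219 + 9.7 + 78 = 118.92 N/mm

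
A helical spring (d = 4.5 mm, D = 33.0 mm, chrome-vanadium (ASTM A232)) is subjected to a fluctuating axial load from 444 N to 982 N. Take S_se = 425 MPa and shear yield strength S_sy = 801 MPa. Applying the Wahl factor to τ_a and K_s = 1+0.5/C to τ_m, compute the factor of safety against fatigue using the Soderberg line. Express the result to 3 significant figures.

C = D/d = 33.0/4.5 = 7.3333; K_W = (4C−1)/(4C−4)+0.615/C = 1.2023; K_s = 1+0.5/C = 1.0682
F_a = (F_max−F_min)/2 = 269 N; F_m = (F_max+F_min)/2 = 713 N
τ_a = K_W·8F_aD/(πd³) = 1.2023 × 248.07 = 298.25 MPa
τ_m = K_s·8F_mD/(πd³) = 1.0682 × 657.52 = 702.35 MPa
Soderberg: 1/n_f = τ_a/S_se + τ_m/S_sy = 298.25/425 + 702.35/801 = 0.70176 + 0.87684 = 1.5786
n_f = 1/1.5786 = 0.6335

0.633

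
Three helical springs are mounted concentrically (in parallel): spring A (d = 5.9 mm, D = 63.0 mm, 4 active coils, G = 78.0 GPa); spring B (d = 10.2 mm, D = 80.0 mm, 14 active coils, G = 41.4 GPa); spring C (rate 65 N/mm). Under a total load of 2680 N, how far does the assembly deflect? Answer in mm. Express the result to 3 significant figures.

31.7 mm

k_A = Gd⁴/(8D³N_a) = (78.0×10³)(5.9⁴)/(8·63.0³·4) = 11.812 N/mm
k_B = Gd⁴/(8D³N_a) = (41.4×10³)(10.2⁴)/(8·80.0³·14) = 7.8147 N/mm
Parallel: k_eq = 11.812 + 7.8147 + 65 = 84.627 N/mm
δ = F/k_eq = 2680/84.627 = 31.668 mm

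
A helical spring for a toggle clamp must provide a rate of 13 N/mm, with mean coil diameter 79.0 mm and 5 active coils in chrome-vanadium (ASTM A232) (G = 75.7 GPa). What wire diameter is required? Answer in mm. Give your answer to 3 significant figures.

d = (8D³N_a·k / G)^(1/4) = (8·79.0³·5·13 / (75.7×10³))^0.25
  = (3386.8)^0.25 = 7.6286 mm

7.63 mm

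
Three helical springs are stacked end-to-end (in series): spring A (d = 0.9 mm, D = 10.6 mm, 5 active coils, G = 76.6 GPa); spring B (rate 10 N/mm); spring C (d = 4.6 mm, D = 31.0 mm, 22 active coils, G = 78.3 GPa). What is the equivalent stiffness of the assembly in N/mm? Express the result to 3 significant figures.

0.835 N/mm

k_A = Gd⁴/(8D³N_a) = (76.6×10³)(0.9⁴)/(8·10.6³·5) = 1.0549 N/mm
k_C = Gd⁴/(8D³N_a) = (78.3×10³)(4.6⁴)/(8·31.0³·22) = 6.6864 N/mm
Series: 1/k_eq = 1/1.0549 + 1/10 + 1/6.6864 = 1.1975; k_eq = 0.83508 N/mm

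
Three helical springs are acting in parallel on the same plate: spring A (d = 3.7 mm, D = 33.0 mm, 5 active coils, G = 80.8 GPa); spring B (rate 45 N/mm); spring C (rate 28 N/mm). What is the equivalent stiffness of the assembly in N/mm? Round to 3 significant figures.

83.5 N/mm

k_A = Gd⁴/(8D³N_a) = (80.8×10³)(3.7⁴)/(8·33.0³·5) = 10.535 N/mm
Parallel: k_eq = 10.535 + 45 + 28 = 83.535 N/mm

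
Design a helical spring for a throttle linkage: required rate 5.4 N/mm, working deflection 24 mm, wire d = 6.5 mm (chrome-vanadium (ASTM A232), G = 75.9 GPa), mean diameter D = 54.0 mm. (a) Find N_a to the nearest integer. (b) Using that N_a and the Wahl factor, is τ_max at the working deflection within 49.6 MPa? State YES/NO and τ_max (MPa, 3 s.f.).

N_a = Gd⁴/(8D³k) = (75.9×10³)(6.5⁴)/(8·54.0³·5.4) = 19.92 → N_a = 20
Actual rate k = Gd⁴/(8D³·20) = 5.3777 N/mm
Working load F = kδ = 5.3777·24 = 129.06 N
C = 54.0/6.5 = 8.3077; K_W = (4C−1)/(4C−4)+0.615/C = 1.1767
τ_max = K_W·8FD/(πd³) = 1.1767·64.625 = 76.041 MPa
τ_max > 49.6 MPa → exceeds allowable

(a) 20 coils; (b) NO, τ_max = 76.0 MPa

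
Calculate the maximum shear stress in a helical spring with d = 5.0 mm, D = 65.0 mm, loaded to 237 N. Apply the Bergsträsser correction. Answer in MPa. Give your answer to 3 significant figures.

346 MPa

Spring index C = D/d = 65.0/5.0 = 13.0000
K_B = (4C+2)/(4C−3) = 54.000/49.000 = 1.1020
τ₀ = 8FD/(πd³) = 8·237·65.0/(π·5.0³) = 123240/392.7 = 313.83 MPa
τ_max = K·τ₀ = 1.1020 × 313.83 = 345.85 MPa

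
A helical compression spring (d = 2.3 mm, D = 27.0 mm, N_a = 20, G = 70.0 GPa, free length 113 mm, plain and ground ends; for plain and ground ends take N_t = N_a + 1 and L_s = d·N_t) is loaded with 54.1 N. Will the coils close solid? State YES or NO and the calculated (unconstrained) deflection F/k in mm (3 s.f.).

k = Gd⁴/(8D³N_a) = (70.0×10³)(2.3⁴)/(8·27.0³·20) = 0.62201 N/mm
N_t = 21; L_s = 2.3·21 = 48.3 mm; δ_solid = L₀ − L_s = 113 − 48.3 = 64.7 mm
δ = F/k = 54.1/0.62201 = 86.976 mm
δ ≥ δ_solid → spring goes solid

YES, δ = 87.0 mm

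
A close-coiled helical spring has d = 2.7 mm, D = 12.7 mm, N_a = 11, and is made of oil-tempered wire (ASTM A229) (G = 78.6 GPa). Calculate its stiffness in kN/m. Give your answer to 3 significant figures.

23.2 kN/m

k = Gd⁴/(8D³N_a) = (78.6×10³ × 2.7⁴) / (8 × 12.7³ × 11)
  = 4.17713e+06 / 180258 = 23.173 N/mm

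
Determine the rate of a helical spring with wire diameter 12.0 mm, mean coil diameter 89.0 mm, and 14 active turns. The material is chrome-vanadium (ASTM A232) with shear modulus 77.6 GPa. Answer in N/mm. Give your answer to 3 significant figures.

k = Gd⁴/(8D³N_a) = (77.6×10³ × 12.0⁴) / (8 × 89.0³ × 14)
  = 1.60911e+09 / 7.89565e+07 = 20.38 N/mm

20.4 N/mm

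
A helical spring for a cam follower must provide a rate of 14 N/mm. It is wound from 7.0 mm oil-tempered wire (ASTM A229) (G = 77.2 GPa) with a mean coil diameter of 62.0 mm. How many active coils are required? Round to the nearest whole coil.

7

N_a = Gd⁴/(8D³k) = (77.2×10³ × 7.0⁴)/(8 × 62.0³ × 14)
    = 1.85357e+08 / 2.66927e+07 = 6.944 → 7 coils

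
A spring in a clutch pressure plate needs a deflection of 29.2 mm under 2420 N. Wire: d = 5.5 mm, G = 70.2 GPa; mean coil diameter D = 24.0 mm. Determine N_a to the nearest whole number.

7

Required rate k = F/δ = 2420/29.2 = 82.877 N/mm
N_a = Gd⁴/(8D³k) = (70.2×10³ × 5.5⁴)/(8 × 24.0³ × 82.877)
    = 6.42374e+07 / 9.1655e+06 = 7.009 → 7 coils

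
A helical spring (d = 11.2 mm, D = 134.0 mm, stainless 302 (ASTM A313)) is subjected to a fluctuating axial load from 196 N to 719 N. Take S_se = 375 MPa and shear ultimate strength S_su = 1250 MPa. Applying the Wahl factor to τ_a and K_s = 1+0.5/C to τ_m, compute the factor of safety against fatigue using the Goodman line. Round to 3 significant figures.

3.54

C = D/d = 134.0/11.2 = 11.9643; K_W = (4C−1)/(4C−4)+0.615/C = 1.1198; K_s = 1+0.5/C = 1.0418
F_a = (F_max−F_min)/2 = 261.5 N; F_m = (F_max+F_min)/2 = 457.5 N
τ_a = K_W·8F_aD/(πd³) = 1.1198 × 63.513 = 71.122 MPa
τ_m = K_s·8F_mD/(πd³) = 1.0418 × 111.12 = 115.76 MPa
Goodman: 1/n_f = τ_a/S_se + τ_m/S_su = 71.122/375 + 115.76/1250 = 0.18966 + 0.09261 = 0.28227
n_f = 1/0.28227 = 3.543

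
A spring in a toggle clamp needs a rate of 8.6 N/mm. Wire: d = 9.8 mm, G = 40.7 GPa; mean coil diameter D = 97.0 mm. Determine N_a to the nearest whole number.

N_a = Gd⁴/(8D³k) = (40.7×10³ × 9.8⁴)/(8 × 97.0³ × 8.6)
    = 3.75404e+08 / 6.27919e+07 = 5.979 → 6 coils

6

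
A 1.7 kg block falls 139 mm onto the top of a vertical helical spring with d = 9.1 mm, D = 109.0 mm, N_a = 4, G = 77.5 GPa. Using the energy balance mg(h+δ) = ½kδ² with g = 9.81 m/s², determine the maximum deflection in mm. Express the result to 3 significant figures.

20.4 mm

k = Gd⁴/(8D³N_a) = (77.5×10³)(9.1⁴)/(8·109.0³·4) = 12.824 N/mm
W = mg = 1.7 × 9.81 = 16.677 N
½kδ² − Wδ − Wh = 0 → δ = (W + √(W² + 2kWh))/k
δ = (16.677 + √(278.12 + 59456.7))/12.824 = (16.677 + 244.41)/12.824 = 20.358 mm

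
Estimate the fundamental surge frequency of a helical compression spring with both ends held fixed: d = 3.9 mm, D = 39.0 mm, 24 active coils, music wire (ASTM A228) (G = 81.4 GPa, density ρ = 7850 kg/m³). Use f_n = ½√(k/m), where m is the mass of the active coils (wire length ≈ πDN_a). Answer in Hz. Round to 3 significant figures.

38.7 Hz

k = Gd⁴/(8D³N_a) = (81.4×10³)(3.9⁴)/(8·39.0³·24) = 1.6534 N/mm = 1653.4 N/m
Wire length L = πDN_a = π·39.0·24 = 2940.5 mm
m = ρ·(πd²/4)·L = 7850 × 11.946×10⁻⁶ m² × 2.9405 m = 0.27575 kg
f_n = ½√(k/m) = 0.5·√(1653.4/0.27575) = 0.5·√(5996.2) = 38.717 Hz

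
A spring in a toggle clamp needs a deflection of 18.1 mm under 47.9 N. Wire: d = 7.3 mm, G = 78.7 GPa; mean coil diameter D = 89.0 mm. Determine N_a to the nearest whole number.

Required rate k = F/δ = 47.9/18.1 = 2.6464 N/mm
N_a = Gd⁴/(8D³k) = (78.7×10³ × 7.3⁴)/(8 × 89.0³ × 2.6464)
    = 2.23494e+08 / 1.49251e+07 = 14.97 → 15 coils

15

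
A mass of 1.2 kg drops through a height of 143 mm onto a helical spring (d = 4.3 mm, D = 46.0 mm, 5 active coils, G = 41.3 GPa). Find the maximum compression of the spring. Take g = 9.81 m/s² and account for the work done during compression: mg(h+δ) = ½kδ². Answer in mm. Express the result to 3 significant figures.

33.9 mm

k = Gd⁴/(8D³N_a) = (41.3×10³)(4.3⁴)/(8·46.0³·5) = 3.6265 N/mm
W = mg = 1.2 × 9.81 = 11.772 N
½kδ² − Wδ − Wh = 0 → δ = (W + √(W² + 2kWh))/k
δ = (11.772 + √(138.58 + 12209.7))/3.6265 = (11.772 + 111.12)/3.6265 = 33.888 mm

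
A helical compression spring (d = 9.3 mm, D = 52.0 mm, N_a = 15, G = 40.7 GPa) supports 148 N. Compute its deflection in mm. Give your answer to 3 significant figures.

k = Gd⁴/(8D³N_a) = (40.7×10³)(9.3⁴)/(8·52.0³·15) = 18.044 N/mm
δ = F/k = 148 / 18.044 = 8.2021 mm

8.20 mm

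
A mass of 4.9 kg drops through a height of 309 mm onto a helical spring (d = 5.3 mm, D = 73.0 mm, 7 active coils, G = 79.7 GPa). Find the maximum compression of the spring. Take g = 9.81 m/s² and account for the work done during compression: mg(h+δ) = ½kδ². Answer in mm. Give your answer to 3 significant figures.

119 mm

k = Gd⁴/(8D³N_a) = (79.7×10³)(5.3⁴)/(8·73.0³·7) = 2.8867 N/mm
W = mg = 4.9 × 9.81 = 48.069 N
½kδ² − Wδ − Wh = 0 → δ = (W + √(W² + 2kWh))/k
δ = (48.069 + √(2310.6 + 85754.9))/2.8867 = (48.069 + 296.76)/2.8867 = 119.45 mm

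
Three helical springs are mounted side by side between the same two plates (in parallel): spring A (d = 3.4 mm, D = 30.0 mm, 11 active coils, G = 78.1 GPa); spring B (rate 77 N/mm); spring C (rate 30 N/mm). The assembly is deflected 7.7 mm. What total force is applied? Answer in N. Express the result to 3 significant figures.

858 N

k_A = Gd⁴/(8D³N_a) = (78.1×10³)(3.4⁴)/(8·30.0³·11) = 4.3926 N/mm
Parallel: k_eq = 4.3926 + 77 + 30 = 111.39 N/mm
F = k_eq·δ = 111.39·7.7 = 857.72 N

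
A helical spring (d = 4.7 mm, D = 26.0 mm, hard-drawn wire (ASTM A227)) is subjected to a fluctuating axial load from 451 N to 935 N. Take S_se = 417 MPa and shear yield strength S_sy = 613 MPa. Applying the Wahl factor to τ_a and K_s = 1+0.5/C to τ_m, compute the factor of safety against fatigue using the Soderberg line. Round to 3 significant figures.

C = D/d = 26.0/4.7 = 5.5319; K_W = (4C−1)/(4C−4)+0.615/C = 1.2767; K_s = 1+0.5/C = 1.0904
F_a = (F_max−F_min)/2 = 242 N; F_m = (F_max+F_min)/2 = 693 N
τ_a = K_W·8F_aD/(πd³) = 1.2767 × 154.32 = 197.02 MPa
τ_m = K_s·8F_mD/(πd³) = 1.0904 × 441.93 = 481.87 MPa
Soderberg: 1/n_f = τ_a/S_se + τ_m/S_sy = 197.02/417 + 481.87/613 = 0.47247 + 0.78609 = 1.2586
n_f = 1/1.2586 = 0.7946

0.795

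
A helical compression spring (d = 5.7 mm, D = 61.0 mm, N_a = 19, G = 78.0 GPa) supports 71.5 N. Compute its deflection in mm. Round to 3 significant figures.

k = Gd⁴/(8D³N_a) = (78.0×10³)(5.7⁴)/(8·61.0³·19) = 2.3865 N/mm
δ = F/k = 71.5 / 2.3865 = 29.96 mm

30.0 mm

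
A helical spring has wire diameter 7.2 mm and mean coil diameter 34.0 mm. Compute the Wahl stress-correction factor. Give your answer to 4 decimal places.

C = D/d = 34.0/7.2 = 4.7222
K_W = (4C−1)/(4C−4) + 0.615/C = 17.889/14.889 + 0.1302 = 1.3317

1.3317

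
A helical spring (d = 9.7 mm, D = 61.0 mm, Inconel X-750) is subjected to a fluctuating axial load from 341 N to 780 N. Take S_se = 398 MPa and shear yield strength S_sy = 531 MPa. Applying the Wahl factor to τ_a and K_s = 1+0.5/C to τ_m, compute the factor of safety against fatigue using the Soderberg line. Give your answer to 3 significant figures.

3.22

C = D/d = 61.0/9.7 = 6.2887; K_W = (4C−1)/(4C−4)+0.615/C = 1.2396; K_s = 1+0.5/C = 1.0795
F_a = (F_max−F_min)/2 = 219.5 N; F_m = (F_max+F_min)/2 = 560.5 N
τ_a = K_W·8F_aD/(πd³) = 1.2396 × 37.358 = 46.31 MPa
τ_m = K_s·8F_mD/(πd³) = 1.0795 × 95.396 = 102.98 MPa
Soderberg: 1/n_f = τ_a/S_se + τ_m/S_sy = 46.31/398 + 102.98/531 = 0.11636 + 0.19394 = 0.31029
n_f = 1/0.31029 = 3.223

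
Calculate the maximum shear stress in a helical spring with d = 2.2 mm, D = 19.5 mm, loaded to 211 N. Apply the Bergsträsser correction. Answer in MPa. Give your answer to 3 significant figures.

1140 MPa

Spring index C = D/d = 19.5/2.2 = 8.8636
K_B = (4C+2)/(4C−3) = 37.455/32.455 = 1.1541
τ₀ = 8FD/(πd³) = 8·211·19.5/(π·2.2³) = 32916/33.452 = 983.99 MPa
τ_max = K·τ₀ = 1.1541 × 983.99 = 1135.6 MPa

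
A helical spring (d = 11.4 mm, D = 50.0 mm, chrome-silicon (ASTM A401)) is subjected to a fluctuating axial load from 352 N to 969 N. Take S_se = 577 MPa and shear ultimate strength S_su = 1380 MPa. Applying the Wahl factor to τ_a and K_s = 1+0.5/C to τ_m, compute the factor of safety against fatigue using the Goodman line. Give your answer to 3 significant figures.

9.23

C = D/d = 50.0/11.4 = 4.3860; K_W = (4C−1)/(4C−4)+0.615/C = 1.3617; K_s = 1+0.5/C = 1.1140
F_a = (F_max−F_min)/2 = 308.5 N; F_m = (F_max+F_min)/2 = 660.5 N
τ_a = K_W·8F_aD/(πd³) = 1.3617 × 26.513 = 36.103 MPa
τ_m = K_s·8F_mD/(πd³) = 1.1140 × 56.763 = 63.234 MPa
Goodman: 1/n_f = τ_a/S_se + τ_m/S_su = 36.103/577 + 63.234/1380 = 0.06257 + 0.04582 = 0.10839
n_f = 1/0.10839 = 9.226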